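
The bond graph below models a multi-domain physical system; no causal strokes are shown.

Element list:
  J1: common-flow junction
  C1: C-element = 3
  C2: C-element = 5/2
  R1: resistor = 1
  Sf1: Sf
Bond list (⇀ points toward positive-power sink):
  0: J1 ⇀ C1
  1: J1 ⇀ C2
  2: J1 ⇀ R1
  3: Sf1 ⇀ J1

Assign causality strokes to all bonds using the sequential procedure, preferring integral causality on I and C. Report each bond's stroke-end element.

#3 →Sf1  (Sf1 fixes flow; stroke at Sf1)
#0 →J1  (1-jn J1 has f-setter on 3)
#1 →J1  (J1: bond 3 brought flow, rest push out)
#2 →J1  (1-jn J1 has f-setter on 3)

bond 0 stroke→J1
bond 1 stroke→J1
bond 2 stroke→J1
bond 3 stroke→Sf1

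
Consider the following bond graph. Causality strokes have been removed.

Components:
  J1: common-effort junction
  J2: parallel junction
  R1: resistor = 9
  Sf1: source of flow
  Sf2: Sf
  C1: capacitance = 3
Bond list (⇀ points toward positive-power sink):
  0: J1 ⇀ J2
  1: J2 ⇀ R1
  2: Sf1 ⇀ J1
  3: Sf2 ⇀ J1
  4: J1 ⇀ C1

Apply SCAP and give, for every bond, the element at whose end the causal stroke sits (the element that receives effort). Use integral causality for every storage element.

b0 |J2
b1 |R1
b2 |Sf1
b3 |Sf2
b4 |J1

β2 stroke at Sf1  (Sf1 (Sf) sets flow on bond)
β3 stroke at Sf2  (Sf2 fixes flow; stroke at Sf2)
β4 stroke at J1  (prefer integral on C1)
β0 stroke at J2  (0-jn J1 has e-setter on 4)
β1 stroke at R1  (J2 effort already set via bond 0)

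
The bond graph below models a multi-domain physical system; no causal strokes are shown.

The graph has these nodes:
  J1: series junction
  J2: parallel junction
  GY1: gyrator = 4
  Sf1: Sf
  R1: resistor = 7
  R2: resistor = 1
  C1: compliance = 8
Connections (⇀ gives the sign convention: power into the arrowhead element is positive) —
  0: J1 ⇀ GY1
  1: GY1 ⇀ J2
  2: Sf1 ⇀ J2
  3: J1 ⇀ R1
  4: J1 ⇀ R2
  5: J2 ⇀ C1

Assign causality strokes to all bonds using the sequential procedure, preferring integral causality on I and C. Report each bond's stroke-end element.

β0 stroke→GY1
β1 stroke→GY1
β2 stroke→Sf1
β3 stroke→J1
β4 stroke→J1
β5 stroke→J2

#2 →Sf1  (Sf1 fixes flow; stroke at Sf1)
#5 →J2  (prefer integral on C1)
#1 →GY1  (J2 effort already set via bond 5)
#0 →GY1  (GY1 both-in/both-out from 1)
#3 →J1  (J1: bond 0 brought flow, rest push out)
#4 →J1  (1-jn J1 has f-setter on 0)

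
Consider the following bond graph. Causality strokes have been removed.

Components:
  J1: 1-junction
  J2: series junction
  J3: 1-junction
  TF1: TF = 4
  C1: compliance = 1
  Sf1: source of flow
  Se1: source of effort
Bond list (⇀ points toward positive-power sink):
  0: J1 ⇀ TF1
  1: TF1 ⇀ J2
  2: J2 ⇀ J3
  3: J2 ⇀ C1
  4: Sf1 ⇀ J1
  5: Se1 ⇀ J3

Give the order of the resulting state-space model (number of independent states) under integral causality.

β4 →Sf1  (Sf1 fixes flow; stroke at Sf1)
β5 →J3  (Se1 fixes effort; stroke away)
β0 →J1  (1-jn J1 has f-setter on 4)
β2 →J2  (only one flow-in slot at J3)
β1 →TF1  (TF1: transformer flips bond 0)
β3 →J2  (1-jn J2 has f-setter on 1)

1  (C1 all integral)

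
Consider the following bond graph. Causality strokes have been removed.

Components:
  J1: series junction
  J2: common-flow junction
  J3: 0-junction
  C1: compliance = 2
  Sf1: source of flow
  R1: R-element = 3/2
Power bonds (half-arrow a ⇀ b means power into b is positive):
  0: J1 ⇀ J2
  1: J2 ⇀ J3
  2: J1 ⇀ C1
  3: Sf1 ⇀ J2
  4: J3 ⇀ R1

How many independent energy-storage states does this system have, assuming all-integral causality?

1  (C1 all integral)

#3 →Sf1  (Sf1: flow source, stroke at near end)
#0 →J2  (common-f at J2 fixed by 3)
#1 →J2  (J2: bond 3 brought flow, rest push out)
#4 →J3  (J3 needs exactly one e-in)
#2 →J1  (J1: bond 0 brought flow, rest push out)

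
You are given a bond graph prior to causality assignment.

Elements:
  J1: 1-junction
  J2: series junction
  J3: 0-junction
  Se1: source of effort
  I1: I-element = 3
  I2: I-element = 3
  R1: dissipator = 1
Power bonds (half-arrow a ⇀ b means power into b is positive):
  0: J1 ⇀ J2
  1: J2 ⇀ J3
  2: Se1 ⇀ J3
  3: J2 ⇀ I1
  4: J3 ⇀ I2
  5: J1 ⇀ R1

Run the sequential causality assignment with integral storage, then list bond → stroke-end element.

b2 stroke at J3  (source Se1 imposes e)
b1 stroke at J2  (common-e at J3 fixed by 2)
b4 stroke at I2  (common-e at J3 fixed by 2)
b3 stroke at I1  (I1 outputs flow p/I1)
b0 stroke at J2  (J2 flow already set via bond 3)
b5 stroke at J1  (J1 flow already set via bond 0)

bond 0 →J2
bond 1 →J2
bond 2 →J3
bond 3 →I1
bond 4 →I2
bond 5 →J1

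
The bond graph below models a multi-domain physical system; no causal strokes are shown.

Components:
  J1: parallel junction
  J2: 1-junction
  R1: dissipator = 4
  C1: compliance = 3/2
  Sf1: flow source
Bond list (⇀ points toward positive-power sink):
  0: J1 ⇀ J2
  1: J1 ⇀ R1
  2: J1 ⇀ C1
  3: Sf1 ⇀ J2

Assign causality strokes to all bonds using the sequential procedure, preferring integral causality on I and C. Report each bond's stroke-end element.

bond 3 |Sf1  (Sf1 (Sf) sets flow on bond)
bond 0 |J2  (1-jn J2 has f-setter on 3)
bond 2 |J1  (C1 integral (e out))
bond 1 |R1  (J1: bond 2 brought effort, rest push out)

bond 0 stroke→J2
bond 1 stroke→R1
bond 2 stroke→J1
bond 3 stroke→Sf1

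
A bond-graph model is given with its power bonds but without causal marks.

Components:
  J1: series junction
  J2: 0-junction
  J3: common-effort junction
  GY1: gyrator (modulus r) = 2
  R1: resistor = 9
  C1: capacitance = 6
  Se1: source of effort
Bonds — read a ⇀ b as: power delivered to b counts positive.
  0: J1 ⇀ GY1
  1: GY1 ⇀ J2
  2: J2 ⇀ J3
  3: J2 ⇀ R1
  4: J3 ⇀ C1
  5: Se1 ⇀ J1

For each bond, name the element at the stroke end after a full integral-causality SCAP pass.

bond 0 →GY1
bond 1 →GY1
bond 2 →J2
bond 3 →R1
bond 4 →J3
bond 5 →J1

β5 →J1  (Se1: effort source, stroke at far end)
β0 →GY1  (closing 1-jn rule on J1)
β1 →GY1  (GY GY1: same side as bond 0)
β4 →J3  (C1 integral (e out))
β2 →J2  (common-e at J3 fixed by 4)
β3 →R1  (J2: bond 2 brought effort, rest push out)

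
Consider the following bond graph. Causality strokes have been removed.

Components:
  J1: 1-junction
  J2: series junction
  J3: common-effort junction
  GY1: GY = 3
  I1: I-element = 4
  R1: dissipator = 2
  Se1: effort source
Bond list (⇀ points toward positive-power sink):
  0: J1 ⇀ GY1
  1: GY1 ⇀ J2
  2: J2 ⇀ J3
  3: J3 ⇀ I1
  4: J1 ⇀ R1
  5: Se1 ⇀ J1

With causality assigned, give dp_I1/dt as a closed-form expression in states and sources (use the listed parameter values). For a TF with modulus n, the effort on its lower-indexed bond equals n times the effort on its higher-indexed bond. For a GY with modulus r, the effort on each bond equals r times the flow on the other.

bond 5 |J1  (Se1 fixes effort; stroke away)
bond 3 |I1  (I1: I, integral causality)
bond 2 |J3  (only one effort-in slot at J3)
bond 1 |J2  (1-jn J2 has f-setter on 2)
bond 0 |J1  (GY1 both-in/both-out from 1)
bond 4 |R1  (only one flow-in slot at J1)

dp_I1/dt = 3*E_Se1/2 - 9*p_I1/8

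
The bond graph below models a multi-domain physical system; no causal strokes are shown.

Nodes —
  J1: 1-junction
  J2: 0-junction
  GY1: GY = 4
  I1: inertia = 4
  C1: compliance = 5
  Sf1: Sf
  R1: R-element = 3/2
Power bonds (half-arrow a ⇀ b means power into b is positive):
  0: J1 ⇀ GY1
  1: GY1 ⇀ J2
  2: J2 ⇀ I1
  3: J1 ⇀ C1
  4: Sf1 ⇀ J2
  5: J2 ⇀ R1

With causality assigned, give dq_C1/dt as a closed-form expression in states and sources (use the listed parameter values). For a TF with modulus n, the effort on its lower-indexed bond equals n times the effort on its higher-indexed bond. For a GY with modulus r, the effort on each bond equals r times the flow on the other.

β4 |Sf1  (Sf1 (Sf) sets flow on bond)
β2 |I1  (I1 outputs flow p/I1)
β3 |J1  (prefer integral on C1)
β0 |GY1  (closing 1-jn rule on J1)
β1 |GY1  (through GY1, causality inverts; strokes same side of GY1)
β5 |J2  (J2 needs exactly one e-in)

dq_C1/dt = 3*F_Sf1/8 - 3*p_I1/32 - 3*q_C1/160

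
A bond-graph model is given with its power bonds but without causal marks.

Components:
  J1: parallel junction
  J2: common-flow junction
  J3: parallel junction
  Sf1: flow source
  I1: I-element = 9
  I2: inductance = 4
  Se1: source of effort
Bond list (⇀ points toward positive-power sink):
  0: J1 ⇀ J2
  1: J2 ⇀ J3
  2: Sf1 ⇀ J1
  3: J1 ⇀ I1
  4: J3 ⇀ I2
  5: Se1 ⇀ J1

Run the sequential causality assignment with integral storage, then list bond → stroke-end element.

#2 |Sf1  (source Sf1 imposes f)
#5 |J1  (source Se1 imposes e)
#0 |J2  (J1 effort already set via bond 5)
#3 |I1  (J1: bond 5 brought effort, rest push out)
#1 |J3  (only one flow-in slot at J2)
#4 |I2  (common-e at J3 fixed by 1)

β0 stroke→J2
β1 stroke→J3
β2 stroke→Sf1
β3 stroke→I1
β4 stroke→I2
β5 stroke→J1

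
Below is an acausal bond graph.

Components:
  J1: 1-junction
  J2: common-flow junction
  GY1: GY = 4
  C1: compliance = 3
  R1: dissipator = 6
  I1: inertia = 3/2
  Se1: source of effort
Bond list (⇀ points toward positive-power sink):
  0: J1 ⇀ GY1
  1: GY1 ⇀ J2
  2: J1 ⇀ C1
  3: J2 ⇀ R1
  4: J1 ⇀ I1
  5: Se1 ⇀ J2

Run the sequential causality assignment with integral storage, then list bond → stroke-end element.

b5 stroke→J2  (Se1: effort source, stroke at far end)
b2 stroke→J1  (prefer integral on C1)
b4 stroke→I1  (I1: I, integral causality)
b0 stroke→J1  (J1: bond 4 brought flow, rest push out)
b1 stroke→J2  (GY1 both-in/both-out from 0)
b3 stroke→R1  (J2 needs exactly one f-in)

β0 →J1
β1 →J2
β2 →J1
β3 →R1
β4 →I1
β5 →J2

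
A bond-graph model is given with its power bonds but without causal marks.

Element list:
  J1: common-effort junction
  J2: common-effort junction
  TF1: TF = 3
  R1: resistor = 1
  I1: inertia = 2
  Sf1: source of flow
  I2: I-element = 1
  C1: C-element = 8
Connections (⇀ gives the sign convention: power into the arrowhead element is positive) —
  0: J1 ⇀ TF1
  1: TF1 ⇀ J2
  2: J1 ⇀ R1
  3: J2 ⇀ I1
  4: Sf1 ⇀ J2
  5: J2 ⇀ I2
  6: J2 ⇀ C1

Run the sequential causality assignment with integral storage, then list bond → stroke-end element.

bond 0 stroke→J1
bond 1 stroke→TF1
bond 2 stroke→R1
bond 3 stroke→I1
bond 4 stroke→Sf1
bond 5 stroke→I2
bond 6 stroke→J2

#4 |Sf1  (Sf1 (Sf) sets flow on bond)
#3 |I1  (I1 outputs flow p/I1)
#5 |I2  (I2 outputs flow p/I2)
#6 |J2  (C1: C, integral causality)
#1 |TF1  (common-e at J2 fixed by 6)
#0 |J1  (TF1 one-in-one-out from 1)
#2 |R1  (0-jn J1 has e-setter on 0)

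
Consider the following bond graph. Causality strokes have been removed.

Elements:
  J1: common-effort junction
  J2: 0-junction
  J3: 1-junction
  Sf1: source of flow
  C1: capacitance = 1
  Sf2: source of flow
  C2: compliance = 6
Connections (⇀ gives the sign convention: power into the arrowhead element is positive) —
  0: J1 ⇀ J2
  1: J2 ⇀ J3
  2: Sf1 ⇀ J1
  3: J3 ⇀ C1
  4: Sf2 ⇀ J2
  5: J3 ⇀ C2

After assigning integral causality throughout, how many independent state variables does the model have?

β2 stroke at Sf1  (Sf1 (Sf) sets flow on bond)
β4 stroke at Sf2  (source Sf2 imposes f)
β0 stroke at J1  (J1 needs exactly one e-in)
β1 stroke at J2  (J2: last free bond brings effort in)
β3 stroke at J3  (J3 flow already set via bond 1)
β5 stroke at J3  (J3: bond 1 brought flow, rest push out)

2  (C1, C2 all integral)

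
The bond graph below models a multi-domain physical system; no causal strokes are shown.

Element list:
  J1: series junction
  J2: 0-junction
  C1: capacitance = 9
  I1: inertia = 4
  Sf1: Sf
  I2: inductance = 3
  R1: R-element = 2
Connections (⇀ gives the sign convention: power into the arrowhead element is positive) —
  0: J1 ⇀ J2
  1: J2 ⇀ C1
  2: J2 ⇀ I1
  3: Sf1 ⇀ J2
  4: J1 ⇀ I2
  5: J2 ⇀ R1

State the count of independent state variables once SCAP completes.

3  (C1, I1, I2 all integral)

bond 3 |Sf1  (Sf1: flow source, stroke at near end)
bond 1 |J2  (C1 outputs effort q/C1)
bond 0 |J1  (common-e at J2 fixed by 1)
bond 2 |I1  (0-jn J2 has e-setter on 1)
bond 5 |R1  (J2 effort already set via bond 1)
bond 4 |I2  (J1 needs exactly one f-in)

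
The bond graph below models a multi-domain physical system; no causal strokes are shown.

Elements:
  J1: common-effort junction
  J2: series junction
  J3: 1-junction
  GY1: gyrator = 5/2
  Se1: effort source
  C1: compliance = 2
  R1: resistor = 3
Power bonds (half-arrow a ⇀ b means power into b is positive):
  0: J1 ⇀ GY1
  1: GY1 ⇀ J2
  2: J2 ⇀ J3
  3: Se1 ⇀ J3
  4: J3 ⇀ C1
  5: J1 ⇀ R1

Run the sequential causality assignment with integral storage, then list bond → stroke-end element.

b0 |GY1
b1 |GY1
b2 |J2
b3 |J3
b4 |J3
b5 |J1

bond 3 stroke at J3  (Se1 fixes effort; stroke away)
bond 4 stroke at J3  (C1 outputs effort q/C1)
bond 2 stroke at J2  (closing 1-jn rule on J3)
bond 1 stroke at GY1  (J2 needs exactly one f-in)
bond 0 stroke at GY1  (through GY1, causality inverts; strokes same side of GY1)
bond 5 stroke at J1  (J1: last free bond brings effort in)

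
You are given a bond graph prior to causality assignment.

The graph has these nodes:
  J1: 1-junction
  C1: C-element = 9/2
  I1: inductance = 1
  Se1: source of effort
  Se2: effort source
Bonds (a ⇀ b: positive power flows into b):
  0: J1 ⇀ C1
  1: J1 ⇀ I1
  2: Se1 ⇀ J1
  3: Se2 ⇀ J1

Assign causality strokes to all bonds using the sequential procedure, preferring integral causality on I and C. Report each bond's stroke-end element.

b2 stroke→J1  (Se1 (Se) sets effort on bond)
b3 stroke→J1  (Se2 fixes effort; stroke away)
b0 stroke→J1  (C1 outputs effort q/C1)
b1 stroke→I1  (only one flow-in slot at J1)

bond 0 |J1
bond 1 |I1
bond 2 |J1
bond 3 |J1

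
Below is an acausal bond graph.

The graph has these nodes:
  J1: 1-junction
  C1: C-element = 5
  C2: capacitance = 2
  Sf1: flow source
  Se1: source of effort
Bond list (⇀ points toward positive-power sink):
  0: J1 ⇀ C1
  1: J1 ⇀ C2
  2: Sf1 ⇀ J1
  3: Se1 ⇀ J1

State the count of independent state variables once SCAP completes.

2  (C1, C2 all integral)

#2 stroke→Sf1  (Sf1 fixes flow; stroke at Sf1)
#3 stroke→J1  (source Se1 imposes e)
#0 stroke→J1  (common-f at J1 fixed by 2)
#1 stroke→J1  (J1: bond 2 brought flow, rest push out)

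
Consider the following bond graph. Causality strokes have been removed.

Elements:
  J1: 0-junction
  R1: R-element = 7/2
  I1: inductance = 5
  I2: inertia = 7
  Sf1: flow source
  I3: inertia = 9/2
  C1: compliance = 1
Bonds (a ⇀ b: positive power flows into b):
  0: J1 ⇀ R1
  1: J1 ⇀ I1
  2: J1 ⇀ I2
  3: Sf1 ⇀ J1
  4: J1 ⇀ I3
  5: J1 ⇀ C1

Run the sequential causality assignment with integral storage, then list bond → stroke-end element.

β3 stroke→Sf1  (source Sf1 imposes f)
β1 stroke→I1  (I1: I, integral causality)
β2 stroke→I2  (I2 outputs flow p/I2)
β4 stroke→I3  (I3 integral (f out))
β5 stroke→J1  (C1 integral (e out))
β0 stroke→R1  (common-e at J1 fixed by 5)

β0 →R1
β1 →I1
β2 →I2
β3 →Sf1
β4 →I3
β5 →J1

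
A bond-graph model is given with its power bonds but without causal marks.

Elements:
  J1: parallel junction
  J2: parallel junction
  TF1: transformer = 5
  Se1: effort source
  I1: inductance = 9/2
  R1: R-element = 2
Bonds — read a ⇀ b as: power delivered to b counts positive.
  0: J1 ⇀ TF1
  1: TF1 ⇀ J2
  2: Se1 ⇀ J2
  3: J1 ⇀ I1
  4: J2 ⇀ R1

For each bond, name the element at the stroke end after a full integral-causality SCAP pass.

b0 stroke at J1
b1 stroke at TF1
b2 stroke at J2
b3 stroke at I1
b4 stroke at R1

β2 →J2  (Se1 fixes effort; stroke away)
β1 →TF1  (J2: bond 2 brought effort, rest push out)
β4 →R1  (J2: bond 2 brought effort, rest push out)
β0 →J1  (TF TF1: opposite of bond 1)
β3 →I1  (J1: bond 0 brought effort, rest push out)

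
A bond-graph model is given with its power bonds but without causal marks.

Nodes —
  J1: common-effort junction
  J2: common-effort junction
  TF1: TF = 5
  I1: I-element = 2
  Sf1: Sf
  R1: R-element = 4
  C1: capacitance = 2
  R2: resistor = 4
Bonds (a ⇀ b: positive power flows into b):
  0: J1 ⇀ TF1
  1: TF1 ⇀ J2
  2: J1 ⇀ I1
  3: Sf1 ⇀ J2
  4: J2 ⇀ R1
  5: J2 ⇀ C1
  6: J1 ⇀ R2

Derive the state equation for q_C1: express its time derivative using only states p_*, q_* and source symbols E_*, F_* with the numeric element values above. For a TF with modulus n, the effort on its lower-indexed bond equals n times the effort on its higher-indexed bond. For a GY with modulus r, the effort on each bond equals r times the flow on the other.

dq_C1/dt = F_Sf1 - 5*p_I1/2 - 13*q_C1/4

#3 |Sf1  (Sf1 (Sf) sets flow on bond)
#2 |I1  (I1: I, integral causality)
#5 |J2  (C1 integral (e out))
#1 |TF1  (common-e at J2 fixed by 5)
#4 |R1  (J2: bond 5 brought effort, rest push out)
#0 |J1  (TF1: transformer flips bond 1)
#6 |R2  (J1: bond 0 brought effort, rest push out)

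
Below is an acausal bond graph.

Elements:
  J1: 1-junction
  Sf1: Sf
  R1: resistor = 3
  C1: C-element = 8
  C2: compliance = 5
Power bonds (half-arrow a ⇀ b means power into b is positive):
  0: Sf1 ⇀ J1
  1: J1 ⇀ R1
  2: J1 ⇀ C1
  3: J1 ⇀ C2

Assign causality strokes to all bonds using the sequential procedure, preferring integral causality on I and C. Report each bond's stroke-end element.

#0 →Sf1
#1 →J1
#2 →J1
#3 →J1

#0 |Sf1  (Sf1 fixes flow; stroke at Sf1)
#1 |J1  (1-jn J1 has f-setter on 0)
#2 |J1  (1-jn J1 has f-setter on 0)
#3 |J1  (1-jn J1 has f-setter on 0)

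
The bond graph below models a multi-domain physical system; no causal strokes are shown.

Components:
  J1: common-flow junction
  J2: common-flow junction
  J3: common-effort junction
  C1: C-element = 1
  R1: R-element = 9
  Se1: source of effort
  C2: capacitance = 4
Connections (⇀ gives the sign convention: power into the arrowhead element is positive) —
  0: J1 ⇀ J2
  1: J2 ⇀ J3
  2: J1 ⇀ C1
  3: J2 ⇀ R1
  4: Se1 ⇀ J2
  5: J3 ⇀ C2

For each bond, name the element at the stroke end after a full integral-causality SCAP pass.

bond 0 →J2
bond 1 →J2
bond 2 →J1
bond 3 →R1
bond 4 →J2
bond 5 →J3

b4 stroke at J2  (Se1 (Se) sets effort on bond)
b2 stroke at J1  (prefer integral on C1)
b0 stroke at J2  (closing 1-jn rule on J1)
b5 stroke at J3  (C2 outputs effort q/C2)
b1 stroke at J2  (common-e at J3 fixed by 5)
b3 stroke at R1  (only one flow-in slot at J2)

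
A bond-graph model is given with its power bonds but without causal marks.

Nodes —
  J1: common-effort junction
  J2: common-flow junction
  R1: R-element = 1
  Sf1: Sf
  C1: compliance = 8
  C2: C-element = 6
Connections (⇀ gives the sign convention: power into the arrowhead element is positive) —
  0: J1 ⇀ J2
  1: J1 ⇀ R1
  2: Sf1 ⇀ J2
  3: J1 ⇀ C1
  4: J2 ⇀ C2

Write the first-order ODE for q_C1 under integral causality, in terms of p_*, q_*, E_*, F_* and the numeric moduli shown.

#2 →Sf1  (Sf1 (Sf) sets flow on bond)
#0 →J2  (J2 flow already set via bond 2)
#4 →J2  (J2: bond 2 brought flow, rest push out)
#3 →J1  (prefer integral on C1)
#1 →R1  (common-e at J1 fixed by 3)

dq_C1/dt = -F_Sf1 - q_C1/8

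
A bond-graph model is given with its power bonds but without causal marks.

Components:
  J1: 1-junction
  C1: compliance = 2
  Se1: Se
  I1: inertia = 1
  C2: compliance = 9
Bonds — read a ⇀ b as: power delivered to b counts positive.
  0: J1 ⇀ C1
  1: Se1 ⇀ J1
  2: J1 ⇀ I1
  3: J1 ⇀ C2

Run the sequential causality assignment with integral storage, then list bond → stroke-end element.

b1 stroke at J1  (Se1: effort source, stroke at far end)
b0 stroke at J1  (prefer integral on C1)
b2 stroke at I1  (I1 integral (f out))
b3 stroke at J1  (J1 flow already set via bond 2)

#0 stroke→J1
#1 stroke→J1
#2 stroke→I1
#3 stroke→J1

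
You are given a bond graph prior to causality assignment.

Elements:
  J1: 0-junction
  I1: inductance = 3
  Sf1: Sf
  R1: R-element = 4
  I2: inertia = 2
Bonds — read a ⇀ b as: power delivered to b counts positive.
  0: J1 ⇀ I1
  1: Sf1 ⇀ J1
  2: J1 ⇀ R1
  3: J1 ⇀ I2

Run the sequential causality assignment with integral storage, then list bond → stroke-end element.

bond 0 |I1
bond 1 |Sf1
bond 2 |J1
bond 3 |I2

b1 stroke→Sf1  (source Sf1 imposes f)
b0 stroke→I1  (I1 outputs flow p/I1)
b3 stroke→I2  (prefer integral on I2)
b2 stroke→J1  (J1 needs exactly one e-in)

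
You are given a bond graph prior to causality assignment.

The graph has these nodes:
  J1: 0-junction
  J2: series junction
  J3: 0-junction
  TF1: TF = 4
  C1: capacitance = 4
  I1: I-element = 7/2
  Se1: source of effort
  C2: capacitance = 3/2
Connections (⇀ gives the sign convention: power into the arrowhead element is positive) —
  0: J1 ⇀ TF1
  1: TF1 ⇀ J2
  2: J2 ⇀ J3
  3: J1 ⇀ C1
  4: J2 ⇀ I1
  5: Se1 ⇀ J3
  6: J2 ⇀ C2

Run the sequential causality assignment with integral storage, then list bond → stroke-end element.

b5 stroke→J3  (source Se1 imposes e)
b2 stroke→J2  (0-jn J3 has e-setter on 5)
b3 stroke→J1  (C1: C, integral causality)
b0 stroke→TF1  (J1 effort already set via bond 3)
b1 stroke→J2  (TF1 one-in-one-out from 0)
b4 stroke→I1  (I1 outputs flow p/I1)
b6 stroke→J2  (J2 flow already set via bond 4)

#0 stroke at TF1
#1 stroke at J2
#2 stroke at J2
#3 stroke at J1
#4 stroke at I1
#5 stroke at J3
#6 stroke at J2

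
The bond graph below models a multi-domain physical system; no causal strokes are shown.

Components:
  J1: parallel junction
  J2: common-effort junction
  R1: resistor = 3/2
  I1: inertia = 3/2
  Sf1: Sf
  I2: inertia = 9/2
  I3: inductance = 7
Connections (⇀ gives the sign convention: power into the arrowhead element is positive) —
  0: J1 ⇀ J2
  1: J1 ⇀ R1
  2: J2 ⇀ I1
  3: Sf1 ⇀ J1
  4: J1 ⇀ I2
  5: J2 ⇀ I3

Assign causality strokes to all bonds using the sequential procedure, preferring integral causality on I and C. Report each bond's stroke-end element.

#0 |J2
#1 |J1
#2 |I1
#3 |Sf1
#4 |I2
#5 |I3

β3 |Sf1  (source Sf1 imposes f)
β2 |I1  (prefer integral on I1)
β4 |I2  (I2 integral (f out))
β5 |I3  (I3: I, integral causality)
β0 |J2  (J2: last free bond brings effort in)
β1 |J1  (J1 needs exactly one e-in)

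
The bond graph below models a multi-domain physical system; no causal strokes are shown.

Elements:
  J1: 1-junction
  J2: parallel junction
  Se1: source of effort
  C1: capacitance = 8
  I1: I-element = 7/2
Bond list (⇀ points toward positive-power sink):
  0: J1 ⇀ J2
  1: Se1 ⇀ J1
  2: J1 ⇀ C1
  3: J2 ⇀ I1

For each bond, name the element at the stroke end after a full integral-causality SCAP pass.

b0 stroke→J2
b1 stroke→J1
b2 stroke→J1
b3 stroke→I1

bond 1 →J1  (source Se1 imposes e)
bond 2 →J1  (C1 outputs effort q/C1)
bond 0 →J2  (J1 needs exactly one f-in)
bond 3 →I1  (0-jn J2 has e-setter on 0)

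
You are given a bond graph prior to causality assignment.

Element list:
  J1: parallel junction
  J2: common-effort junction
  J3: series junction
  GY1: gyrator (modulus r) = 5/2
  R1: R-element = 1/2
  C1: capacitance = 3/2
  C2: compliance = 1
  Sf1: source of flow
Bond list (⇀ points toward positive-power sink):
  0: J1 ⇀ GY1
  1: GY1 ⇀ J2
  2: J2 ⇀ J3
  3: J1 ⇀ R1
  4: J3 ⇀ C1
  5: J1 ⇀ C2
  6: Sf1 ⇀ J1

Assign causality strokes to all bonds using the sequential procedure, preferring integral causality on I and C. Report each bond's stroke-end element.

#6 stroke→Sf1  (source Sf1 imposes f)
#4 stroke→J3  (C1 integral (e out))
#2 stroke→J2  (J3: last free bond brings flow in)
#1 stroke→GY1  (J2: bond 2 brought effort, rest push out)
#0 stroke→GY1  (GY1 both-in/both-out from 1)
#5 stroke→J1  (C2 outputs effort q/C2)
#3 stroke→R1  (0-jn J1 has e-setter on 5)

bond 0 stroke→GY1
bond 1 stroke→GY1
bond 2 stroke→J2
bond 3 stroke→R1
bond 4 stroke→J3
bond 5 stroke→J1
bond 6 stroke→Sf1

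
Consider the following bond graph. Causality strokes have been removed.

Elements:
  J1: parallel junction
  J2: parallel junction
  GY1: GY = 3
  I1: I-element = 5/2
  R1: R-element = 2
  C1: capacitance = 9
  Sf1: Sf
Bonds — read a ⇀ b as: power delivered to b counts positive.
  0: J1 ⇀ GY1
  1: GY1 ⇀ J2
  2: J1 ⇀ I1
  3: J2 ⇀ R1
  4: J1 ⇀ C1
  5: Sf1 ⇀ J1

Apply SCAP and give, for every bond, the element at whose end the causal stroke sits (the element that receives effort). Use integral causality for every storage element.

#0 →GY1
#1 →GY1
#2 →I1
#3 →J2
#4 →J1
#5 →Sf1

bond 5 →Sf1  (Sf1 fixes flow; stroke at Sf1)
bond 2 →I1  (I1: I, integral causality)
bond 4 →J1  (prefer integral on C1)
bond 0 →GY1  (J1: bond 4 brought effort, rest push out)
bond 1 →GY1  (through GY1, causality inverts; strokes same side of GY1)
bond 3 →J2  (only one effort-in slot at J2)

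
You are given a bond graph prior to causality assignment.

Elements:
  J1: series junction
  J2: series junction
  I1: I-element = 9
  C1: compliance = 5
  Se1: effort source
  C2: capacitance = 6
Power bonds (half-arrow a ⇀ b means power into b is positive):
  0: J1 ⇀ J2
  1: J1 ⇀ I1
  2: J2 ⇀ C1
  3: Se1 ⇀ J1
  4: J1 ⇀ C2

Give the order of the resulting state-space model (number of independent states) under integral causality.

3  (C1, C2, I1 all integral)

b3 stroke at J1  (Se1 (Se) sets effort on bond)
b1 stroke at I1  (prefer integral on I1)
b0 stroke at J1  (1-jn J1 has f-setter on 1)
b4 stroke at J1  (J1: bond 1 brought flow, rest push out)
b2 stroke at J2  (J2 flow already set via bond 0)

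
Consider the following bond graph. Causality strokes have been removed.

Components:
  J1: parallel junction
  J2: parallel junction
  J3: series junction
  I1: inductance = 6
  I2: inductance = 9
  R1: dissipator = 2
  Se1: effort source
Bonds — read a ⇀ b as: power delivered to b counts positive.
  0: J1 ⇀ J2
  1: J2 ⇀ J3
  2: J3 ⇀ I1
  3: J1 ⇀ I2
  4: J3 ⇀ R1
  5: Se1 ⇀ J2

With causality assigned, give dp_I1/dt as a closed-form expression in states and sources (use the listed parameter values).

bond 5 |J2  (Se1: effort source, stroke at far end)
bond 0 |J1  (J2 effort already set via bond 5)
bond 1 |J3  (J2 effort already set via bond 5)
bond 3 |I2  (J1 effort already set via bond 0)
bond 2 |I1  (I1 outputs flow p/I1)
bond 4 |J3  (J3 flow already set via bond 2)

dp_I1/dt = E_Se1 - p_I1/3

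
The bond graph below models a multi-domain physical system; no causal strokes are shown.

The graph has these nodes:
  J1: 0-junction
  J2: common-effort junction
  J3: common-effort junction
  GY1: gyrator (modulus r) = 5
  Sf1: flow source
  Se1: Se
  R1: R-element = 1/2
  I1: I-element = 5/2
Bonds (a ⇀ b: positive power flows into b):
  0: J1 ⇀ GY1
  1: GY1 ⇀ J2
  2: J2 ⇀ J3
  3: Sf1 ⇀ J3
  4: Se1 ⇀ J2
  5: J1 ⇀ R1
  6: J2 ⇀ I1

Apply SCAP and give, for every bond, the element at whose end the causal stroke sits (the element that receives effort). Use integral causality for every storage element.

β0 |GY1
β1 |GY1
β2 |J3
β3 |Sf1
β4 |J2
β5 |J1
β6 |I1

β3 →Sf1  (source Sf1 imposes f)
β4 →J2  (Se1 fixes effort; stroke away)
β1 →GY1  (J2: bond 4 brought effort, rest push out)
β2 →J3  (J2: bond 4 brought effort, rest push out)
β6 →I1  (J2: bond 4 brought effort, rest push out)
β0 →GY1  (GY1 both-in/both-out from 1)
β5 →J1  (only one effort-in slot at J1)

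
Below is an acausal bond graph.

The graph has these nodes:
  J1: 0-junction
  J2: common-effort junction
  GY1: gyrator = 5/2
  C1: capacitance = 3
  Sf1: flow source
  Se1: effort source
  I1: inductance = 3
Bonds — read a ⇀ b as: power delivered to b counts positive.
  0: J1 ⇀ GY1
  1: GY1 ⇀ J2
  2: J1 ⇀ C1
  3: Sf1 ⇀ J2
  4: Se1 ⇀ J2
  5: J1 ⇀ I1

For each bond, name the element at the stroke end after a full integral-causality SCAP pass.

bond 0 →GY1
bond 1 →GY1
bond 2 →J1
bond 3 →Sf1
bond 4 →J2
bond 5 →I1

b3 →Sf1  (Sf1 fixes flow; stroke at Sf1)
b4 →J2  (Se1: effort source, stroke at far end)
b1 →GY1  (0-jn J2 has e-setter on 4)
b0 →GY1  (GY GY1: same side as bond 1)
b2 →J1  (C1: C, integral causality)
b5 →I1  (0-jn J1 has e-setter on 2)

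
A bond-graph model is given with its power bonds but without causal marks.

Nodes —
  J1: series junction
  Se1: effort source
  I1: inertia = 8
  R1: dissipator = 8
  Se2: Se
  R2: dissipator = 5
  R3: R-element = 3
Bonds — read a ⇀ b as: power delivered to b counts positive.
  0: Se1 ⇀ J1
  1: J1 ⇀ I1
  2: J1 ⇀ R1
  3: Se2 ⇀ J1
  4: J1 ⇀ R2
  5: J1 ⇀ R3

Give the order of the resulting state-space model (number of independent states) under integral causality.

1  (I1 all integral)

bond 0 stroke→J1  (Se1 (Se) sets effort on bond)
bond 3 stroke→J1  (Se2: effort source, stroke at far end)
bond 1 stroke→I1  (I1 outputs flow p/I1)
bond 2 stroke→J1  (J1: bond 1 brought flow, rest push out)
bond 4 stroke→J1  (J1: bond 1 brought flow, rest push out)
bond 5 stroke→J1  (J1 flow already set via bond 1)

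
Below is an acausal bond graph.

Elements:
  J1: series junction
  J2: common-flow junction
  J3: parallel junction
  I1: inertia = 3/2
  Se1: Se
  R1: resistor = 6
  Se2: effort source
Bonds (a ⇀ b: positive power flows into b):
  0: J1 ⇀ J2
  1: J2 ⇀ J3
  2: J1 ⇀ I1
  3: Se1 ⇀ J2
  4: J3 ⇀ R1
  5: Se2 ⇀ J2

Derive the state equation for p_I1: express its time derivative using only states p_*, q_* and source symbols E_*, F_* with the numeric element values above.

β3 stroke at J2  (Se1 fixes effort; stroke away)
β5 stroke at J2  (source Se2 imposes e)
β2 stroke at I1  (I1 integral (f out))
β0 stroke at J1  (J1 flow already set via bond 2)
β1 stroke at J2  (J2 flow already set via bond 0)
β4 stroke at J3  (J3 needs exactly one e-in)

dp_I1/dt = E_Se1 + E_Se2 - 4*p_I1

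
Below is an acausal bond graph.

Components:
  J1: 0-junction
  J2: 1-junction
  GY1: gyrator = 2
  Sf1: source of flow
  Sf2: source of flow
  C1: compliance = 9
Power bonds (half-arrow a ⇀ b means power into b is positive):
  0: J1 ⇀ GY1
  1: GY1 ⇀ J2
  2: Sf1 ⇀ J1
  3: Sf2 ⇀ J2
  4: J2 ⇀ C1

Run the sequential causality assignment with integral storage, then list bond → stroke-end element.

#2 stroke→Sf1  (Sf1 fixes flow; stroke at Sf1)
#3 stroke→Sf2  (Sf2: flow source, stroke at near end)
#0 stroke→J1  (J1: last free bond brings effort in)
#1 stroke→J2  (J2 flow already set via bond 3)
#4 stroke→J2  (common-f at J2 fixed by 3)

β0 stroke at J1
β1 stroke at J2
β2 stroke at Sf1
β3 stroke at Sf2
β4 stroke at J2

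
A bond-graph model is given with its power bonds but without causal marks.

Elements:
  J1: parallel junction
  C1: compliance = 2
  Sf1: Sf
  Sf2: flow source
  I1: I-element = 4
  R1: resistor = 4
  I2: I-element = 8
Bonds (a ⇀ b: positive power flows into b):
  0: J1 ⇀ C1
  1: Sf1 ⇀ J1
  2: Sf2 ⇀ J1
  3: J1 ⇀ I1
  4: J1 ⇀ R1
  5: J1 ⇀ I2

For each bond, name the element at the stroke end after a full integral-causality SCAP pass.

b1 →Sf1  (Sf1 (Sf) sets flow on bond)
b2 →Sf2  (Sf2 (Sf) sets flow on bond)
b0 →J1  (prefer integral on C1)
b3 →I1  (0-jn J1 has e-setter on 0)
b4 →R1  (common-e at J1 fixed by 0)
b5 →I2  (J1 effort already set via bond 0)

#0 stroke→J1
#1 stroke→Sf1
#2 stroke→Sf2
#3 stroke→I1
#4 stroke→R1
#5 stroke→I2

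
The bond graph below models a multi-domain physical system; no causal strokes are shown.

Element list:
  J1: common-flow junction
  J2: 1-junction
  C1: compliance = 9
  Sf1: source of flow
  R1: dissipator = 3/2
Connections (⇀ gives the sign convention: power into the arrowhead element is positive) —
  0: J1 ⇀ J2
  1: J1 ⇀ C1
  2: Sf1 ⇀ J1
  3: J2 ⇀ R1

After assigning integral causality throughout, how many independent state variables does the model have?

1  (C1 all integral)

β2 stroke at Sf1  (source Sf1 imposes f)
β0 stroke at J1  (J1 flow already set via bond 2)
β1 stroke at J1  (J1: bond 2 brought flow, rest push out)
β3 stroke at J2  (common-f at J2 fixed by 0)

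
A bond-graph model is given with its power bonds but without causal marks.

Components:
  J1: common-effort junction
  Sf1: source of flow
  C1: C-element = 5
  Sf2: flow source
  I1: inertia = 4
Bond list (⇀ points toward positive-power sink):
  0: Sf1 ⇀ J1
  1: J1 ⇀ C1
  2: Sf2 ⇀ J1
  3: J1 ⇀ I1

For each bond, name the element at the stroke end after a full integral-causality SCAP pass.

b0 |Sf1
b1 |J1
b2 |Sf2
b3 |I1

b0 →Sf1  (Sf1 fixes flow; stroke at Sf1)
b2 →Sf2  (Sf2 fixes flow; stroke at Sf2)
b1 →J1  (prefer integral on C1)
b3 →I1  (0-jn J1 has e-setter on 1)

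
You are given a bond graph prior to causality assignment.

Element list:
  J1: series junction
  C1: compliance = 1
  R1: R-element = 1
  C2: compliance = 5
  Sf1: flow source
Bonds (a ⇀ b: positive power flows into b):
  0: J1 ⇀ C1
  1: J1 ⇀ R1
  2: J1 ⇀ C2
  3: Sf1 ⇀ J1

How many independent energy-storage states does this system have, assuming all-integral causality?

2  (C1, C2 all integral)

#3 stroke→Sf1  (source Sf1 imposes f)
#0 stroke→J1  (J1 flow already set via bond 3)
#1 stroke→J1  (common-f at J1 fixed by 3)
#2 stroke→J1  (J1 flow already set via bond 3)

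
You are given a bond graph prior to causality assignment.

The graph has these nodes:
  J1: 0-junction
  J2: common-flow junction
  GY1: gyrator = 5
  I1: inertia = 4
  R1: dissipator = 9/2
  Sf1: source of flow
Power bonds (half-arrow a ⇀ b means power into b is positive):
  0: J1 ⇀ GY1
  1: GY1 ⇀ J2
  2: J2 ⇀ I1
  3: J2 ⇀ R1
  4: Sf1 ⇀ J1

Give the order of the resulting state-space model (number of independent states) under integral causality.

1  (I1 all integral)

#4 |Sf1  (source Sf1 imposes f)
#0 |J1  (J1 needs exactly one e-in)
#1 |J2  (GY GY1: same side as bond 0)
#2 |I1  (prefer integral on I1)
#3 |J2  (common-f at J2 fixed by 2)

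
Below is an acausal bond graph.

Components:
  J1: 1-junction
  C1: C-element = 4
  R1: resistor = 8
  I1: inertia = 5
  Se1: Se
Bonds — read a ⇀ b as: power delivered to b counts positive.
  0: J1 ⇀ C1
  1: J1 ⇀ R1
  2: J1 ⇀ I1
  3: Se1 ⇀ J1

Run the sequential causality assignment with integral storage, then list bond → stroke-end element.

bond 0 stroke at J1
bond 1 stroke at J1
bond 2 stroke at I1
bond 3 stroke at J1

b3 →J1  (Se1 fixes effort; stroke away)
b0 →J1  (prefer integral on C1)
b2 →I1  (I1 outputs flow p/I1)
b1 →J1  (J1: bond 2 brought flow, rest push out)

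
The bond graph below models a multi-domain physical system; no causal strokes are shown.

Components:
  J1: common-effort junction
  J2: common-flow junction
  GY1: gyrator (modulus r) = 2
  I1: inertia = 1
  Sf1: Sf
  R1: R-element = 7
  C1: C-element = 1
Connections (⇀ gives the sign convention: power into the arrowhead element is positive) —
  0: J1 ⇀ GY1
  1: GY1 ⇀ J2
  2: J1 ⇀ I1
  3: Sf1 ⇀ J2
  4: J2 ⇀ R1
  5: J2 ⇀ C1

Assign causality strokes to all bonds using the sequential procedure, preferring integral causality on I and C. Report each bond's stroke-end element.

bond 0 stroke at J1
bond 1 stroke at J2
bond 2 stroke at I1
bond 3 stroke at Sf1
bond 4 stroke at J2
bond 5 stroke at J2

#3 stroke→Sf1  (Sf1: flow source, stroke at near end)
#1 stroke→J2  (common-f at J2 fixed by 3)
#4 stroke→J2  (J2 flow already set via bond 3)
#5 stroke→J2  (1-jn J2 has f-setter on 3)
#0 stroke→J1  (through GY1, causality inverts; strokes same side of GY1)
#2 stroke→I1  (J1 effort already set via bond 0)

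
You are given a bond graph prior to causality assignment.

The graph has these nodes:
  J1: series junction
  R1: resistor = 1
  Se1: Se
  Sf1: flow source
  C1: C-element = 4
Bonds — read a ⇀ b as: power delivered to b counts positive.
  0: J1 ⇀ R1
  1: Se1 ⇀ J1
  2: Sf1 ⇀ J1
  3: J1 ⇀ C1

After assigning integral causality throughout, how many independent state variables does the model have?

#1 →J1  (source Se1 imposes e)
#2 →Sf1  (Sf1 (Sf) sets flow on bond)
#0 →J1  (J1: bond 2 brought flow, rest push out)
#3 →J1  (J1: bond 2 brought flow, rest push out)

1  (C1 all integral)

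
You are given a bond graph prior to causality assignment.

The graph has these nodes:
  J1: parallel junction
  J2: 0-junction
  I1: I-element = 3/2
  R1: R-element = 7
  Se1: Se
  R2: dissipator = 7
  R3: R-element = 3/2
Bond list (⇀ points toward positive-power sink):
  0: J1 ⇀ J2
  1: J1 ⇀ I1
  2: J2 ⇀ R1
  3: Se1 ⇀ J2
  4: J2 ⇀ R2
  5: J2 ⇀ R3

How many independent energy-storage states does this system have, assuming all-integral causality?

bond 3 stroke at J2  (Se1 fixes effort; stroke away)
bond 0 stroke at J1  (J2 effort already set via bond 3)
bond 2 stroke at R1  (J2 effort already set via bond 3)
bond 4 stroke at R2  (common-e at J2 fixed by 3)
bond 5 stroke at R3  (common-e at J2 fixed by 3)
bond 1 stroke at I1  (0-jn J1 has e-setter on 0)

1  (I1 all integral)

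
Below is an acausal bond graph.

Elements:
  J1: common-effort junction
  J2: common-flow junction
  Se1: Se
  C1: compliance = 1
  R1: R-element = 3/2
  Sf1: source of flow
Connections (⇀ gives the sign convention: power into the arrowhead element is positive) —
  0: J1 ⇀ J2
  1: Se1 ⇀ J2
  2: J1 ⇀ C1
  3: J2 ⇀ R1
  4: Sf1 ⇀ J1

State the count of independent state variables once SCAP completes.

1  (C1 all integral)

b1 →J2  (Se1: effort source, stroke at far end)
b4 →Sf1  (Sf1: flow source, stroke at near end)
b2 →J1  (C1 integral (e out))
b0 →J2  (common-e at J1 fixed by 2)
b3 →R1  (J2: last free bond brings flow in)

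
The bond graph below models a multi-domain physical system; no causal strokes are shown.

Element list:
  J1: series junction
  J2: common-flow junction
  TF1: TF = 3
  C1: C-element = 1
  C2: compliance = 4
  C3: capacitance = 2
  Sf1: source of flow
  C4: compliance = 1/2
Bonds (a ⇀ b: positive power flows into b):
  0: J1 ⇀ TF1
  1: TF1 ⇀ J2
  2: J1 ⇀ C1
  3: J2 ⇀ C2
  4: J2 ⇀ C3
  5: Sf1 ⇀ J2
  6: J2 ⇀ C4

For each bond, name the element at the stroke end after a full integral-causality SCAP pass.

β5 |Sf1  (source Sf1 imposes f)
β1 |J2  (J2 flow already set via bond 5)
β3 |J2  (1-jn J2 has f-setter on 5)
β4 |J2  (common-f at J2 fixed by 5)
β6 |J2  (1-jn J2 has f-setter on 5)
β0 |TF1  (TF TF1: opposite of bond 1)
β2 |J1  (common-f at J1 fixed by 0)

bond 0 →TF1
bond 1 →J2
bond 2 →J1
bond 3 →J2
bond 4 →J2
bond 5 →Sf1
bond 6 →J2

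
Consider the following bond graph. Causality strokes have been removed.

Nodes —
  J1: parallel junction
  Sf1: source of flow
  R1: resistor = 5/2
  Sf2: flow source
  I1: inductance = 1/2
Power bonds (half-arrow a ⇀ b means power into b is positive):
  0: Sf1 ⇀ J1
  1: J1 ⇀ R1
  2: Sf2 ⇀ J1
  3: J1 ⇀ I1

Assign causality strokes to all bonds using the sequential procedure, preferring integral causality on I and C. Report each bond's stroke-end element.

b0 stroke at Sf1  (Sf1 fixes flow; stroke at Sf1)
b2 stroke at Sf2  (source Sf2 imposes f)
b3 stroke at I1  (I1 integral (f out))
b1 stroke at J1  (J1: last free bond brings effort in)

#0 |Sf1
#1 |J1
#2 |Sf2
#3 |I1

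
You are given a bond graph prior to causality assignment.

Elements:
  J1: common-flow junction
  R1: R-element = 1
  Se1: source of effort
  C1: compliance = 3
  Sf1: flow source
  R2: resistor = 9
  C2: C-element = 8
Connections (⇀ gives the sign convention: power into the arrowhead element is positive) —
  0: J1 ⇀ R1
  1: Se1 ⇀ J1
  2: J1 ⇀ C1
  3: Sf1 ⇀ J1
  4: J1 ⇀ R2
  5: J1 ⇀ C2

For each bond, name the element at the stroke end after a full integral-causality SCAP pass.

bond 1 →J1  (source Se1 imposes e)
bond 3 →Sf1  (source Sf1 imposes f)
bond 0 →J1  (J1: bond 3 brought flow, rest push out)
bond 2 →J1  (J1 flow already set via bond 3)
bond 4 →J1  (1-jn J1 has f-setter on 3)
bond 5 →J1  (J1 flow already set via bond 3)

β0 stroke→J1
β1 stroke→J1
β2 stroke→J1
β3 stroke→Sf1
β4 stroke→J1
β5 stroke→J1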